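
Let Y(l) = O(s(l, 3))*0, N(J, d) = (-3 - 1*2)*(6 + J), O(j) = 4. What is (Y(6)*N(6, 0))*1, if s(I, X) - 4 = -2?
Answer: 0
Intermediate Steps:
s(I, X) = 2 (s(I, X) = 4 - 2 = 2)
N(J, d) = -30 - 5*J (N(J, d) = (-3 - 2)*(6 + J) = -5*(6 + J) = -30 - 5*J)
Y(l) = 0 (Y(l) = 4*0 = 0)
(Y(6)*N(6, 0))*1 = (0*(-30 - 5*6))*1 = (0*(-30 - 30))*1 = (0*(-60))*1 = 0*1 = 0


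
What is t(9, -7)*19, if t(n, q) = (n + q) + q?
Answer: -95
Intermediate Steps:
t(n, q) = n + 2*q
t(9, -7)*19 = (9 + 2*(-7))*19 = (9 - 14)*19 = -5*19 = -95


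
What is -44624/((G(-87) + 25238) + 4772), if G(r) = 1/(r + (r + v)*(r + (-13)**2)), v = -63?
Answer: -552757488/371733869 ≈ -1.4870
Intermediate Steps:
G(r) = 1/(r + (-63 + r)*(169 + r)) (G(r) = 1/(r + (r - 63)*(r + (-13)**2)) = 1/(r + (-63 + r)*(r + 169)) = 1/(r + (-63 + r)*(169 + r)))
-44624/((G(-87) + 25238) + 4772) = -44624/((1/(-10647 + (-87)**2 + 107*(-87)) + 25238) + 4772) = -44624/((1/(-10647 + 7569 - 9309) + 25238) + 4772) = -44624/((1/(-12387) + 25238) + 4772) = -44624/((-1/12387 + 25238) + 4772) = -44624/(312623105/12387 + 4772) = -44624/371733869/12387 = -44624*12387/371733869 = -552757488/371733869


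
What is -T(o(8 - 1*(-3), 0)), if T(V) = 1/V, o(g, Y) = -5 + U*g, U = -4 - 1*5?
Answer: 1/104 ≈ 0.0096154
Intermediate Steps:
U = -9 (U = -4 - 5 = -9)
o(g, Y) = -5 - 9*g
-T(o(8 - 1*(-3), 0)) = -1/(-5 - 9*(8 - 1*(-3))) = -1/(-5 - 9*(8 + 3)) = -1/(-5 - 9*11) = -1/(-5 - 99) = -1/(-104) = -1*(-1/104) = 1/104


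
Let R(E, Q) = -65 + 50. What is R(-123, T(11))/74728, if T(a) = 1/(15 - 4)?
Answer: -15/74728 ≈ -0.00020073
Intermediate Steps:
T(a) = 1/11
R(E, Q) = -15
R(-123, T(11))/74728 = -15/74728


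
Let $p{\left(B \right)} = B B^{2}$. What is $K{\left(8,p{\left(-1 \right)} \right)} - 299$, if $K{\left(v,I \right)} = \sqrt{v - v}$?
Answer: $-299$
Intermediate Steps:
$p{\left(B \right)} = B^{3}$
$K{\left(v,I \right)} = 0$ ($K{\left(v,I \right)} = \sqrt{0} = 0$)
$K{\left(8,p{\left(-1 \right)} \right)} - 299 = 0 - 299 = -299$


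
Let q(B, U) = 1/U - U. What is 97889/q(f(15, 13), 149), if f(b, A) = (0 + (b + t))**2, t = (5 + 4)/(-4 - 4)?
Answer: -14585461/22200 ≈ -657.00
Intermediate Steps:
t = -9/8 (t = 9/(-8) = 9*(-1/8) = -9/8 ≈ -1.1250)
f(b, A) = (-9/8 + b)**2 (f(b, A) = (0 + (b - 9/8))**2 = (0 + (-9/8 + b))**2 = (-9/8 + b)**2)
97889/q(f(15, 13), 149) = 97889/(1/149 - 1*149) = 97889/(1/149 - 149) = 97889/(-22200/149) = 97889*(-149/22200) = -14585461/22200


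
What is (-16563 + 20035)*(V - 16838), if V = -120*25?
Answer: -68877536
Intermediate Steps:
V = -3000
(-16563 + 20035)*(V - 16838) = (-16563 + 20035)*(-3000 - 16838) = 3472*(-19838) = -68877536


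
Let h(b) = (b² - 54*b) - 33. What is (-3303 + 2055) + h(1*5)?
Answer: -1526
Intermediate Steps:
h(b) = -33 + b² - 54*b
(-3303 + 2055) + h(1*5) = (-3303 + 2055) + (-33 + (1*5)² - 54*5) = -1248 + (-33 + 5² - 54*5) = -1248 + (-33 + 25 - 270) = -1248 - 278 = -1526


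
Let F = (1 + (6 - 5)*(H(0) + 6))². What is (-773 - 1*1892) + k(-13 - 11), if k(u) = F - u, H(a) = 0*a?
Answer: -2592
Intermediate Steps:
H(a) = 0
F = 49 (F = (1 + (6 - 5)*(0 + 6))² = (1 + 1*6)² = (1 + 6)² = 7² = 49)
k(u) = 49 - u
(-773 - 1*1892) + k(-13 - 11) = (-773 - 1*1892) + (49 - (-13 - 11)) = (-773 - 1892) + (49 - 1*(-24)) = -2665 + (49 + 24) = -2665 + 73 = -2592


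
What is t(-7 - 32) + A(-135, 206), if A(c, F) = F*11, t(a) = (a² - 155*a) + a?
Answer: 9793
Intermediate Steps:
t(a) = a² - 154*a
A(c, F) = 11*F
t(-7 - 32) + A(-135, 206) = (-7 - 32)*(-154 + (-7 - 32)) + 11*206 = -39*(-154 - 39) + 2266 = -39*(-193) + 2266 = 7527 + 2266 = 9793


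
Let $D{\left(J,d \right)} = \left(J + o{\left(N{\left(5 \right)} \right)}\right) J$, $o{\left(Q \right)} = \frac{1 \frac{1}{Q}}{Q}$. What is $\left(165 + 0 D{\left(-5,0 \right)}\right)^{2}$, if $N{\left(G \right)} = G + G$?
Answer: $27225$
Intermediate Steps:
$N{\left(G \right)} = 2 G$
$o{\left(Q \right)} = \frac{1}{Q^{2}}$ ($o{\left(Q \right)} = \frac{1}{Q Q} = \frac{1}{Q^{2}}$)
$D{\left(J,d \right)} = J \left(\frac{1}{100} + J\right)$ ($D{\left(J,d \right)} = \left(J + \frac{1}{100}\right) J = \left(\frac{1}{100} + J\right) J = J \left(\frac{1}{100} + J\right)$)
$\left(165 + 0 D{\left(-5,0 \right)}\right)^{2} = \left(165 + 0 \left(- 5 \left(\frac{1}{100} - 5\right)\right)\right)^{2} = \left(165 + 0 \left(\left(-5\right) \left(- \frac{499}{100}\right)\right)\right)^{2} = \left(165 + 0 \cdot \frac{499}{20}\right)^{2} = \left(165 + 0\right)^{2} = 165^{2} = 27225$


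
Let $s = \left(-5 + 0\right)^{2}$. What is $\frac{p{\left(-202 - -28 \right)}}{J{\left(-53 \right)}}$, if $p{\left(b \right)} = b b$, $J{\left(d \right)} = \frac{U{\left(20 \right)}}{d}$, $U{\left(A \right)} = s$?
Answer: $- \frac{1604628}{25} \approx -64185.0$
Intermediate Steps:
$s = 25$ ($s = \left(-5\right)^{2} = 25$)
$U{\left(A \right)} = 25$
$J{\left(d \right)} = \frac{25}{d}$
$p{\left(b \right)} = b^{2}$
$\frac{p{\left(-202 - -28 \right)}}{J{\left(-53 \right)}} = \frac{\left(-202 - -28\right)^{2}}{25 \frac{1}{-53}} = \frac{\left(-202 + 28\right)^{2}}{25 \left(- \frac{1}{53}\right)} = \frac{\left(-174\right)^{2}}{- \frac{25}{53}} = 30276 \left(- \frac{53}{25}\right) = - \frac{1604628}{25}$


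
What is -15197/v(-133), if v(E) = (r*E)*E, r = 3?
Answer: -2171/7581 ≈ -0.28637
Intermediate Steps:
v(E) = 3*E² (v(E) = (3*E)*E = 3*E²)
-15197/v(-133) = -15197/(3*(-133)²) = -15197/(3*17689) = -15197/53067 = -15197*1/53067 = -2171/7581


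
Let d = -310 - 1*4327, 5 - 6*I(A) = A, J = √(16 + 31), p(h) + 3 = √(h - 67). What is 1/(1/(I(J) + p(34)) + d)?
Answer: (-13 - √47 + 6*I*√33)/(60287 + 4637*√47 - 27822*I*√33) ≈ -0.00021565 + 6.0785e-9*I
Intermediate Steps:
p(h) = -3 + √(-67 + h) (p(h) = -3 + √(h - 67) = -3 + √(-67 + h))
J = √47 ≈ 6.8557
I(A) = ⅚ - A/6
d = -4637 (d = -310 - 4327 = -4637)
1/(1/(I(J) + p(34)) + d) = 1/(1/((⅚ - √47/6) + (-3 + √(-67 + 34))) - 4637) = 1/(1/((⅚ - √47/6) + (-3 + √(-33))) - 4637) = 1/(1/((⅚ - √47/6) + (-3 + I*√33)) - 4637) = 1/(1/(-13/6 - √47/6 + I*√33) - 4637) = 1/(-4637 + 1/(-13/6 - √47/6 + I*√33))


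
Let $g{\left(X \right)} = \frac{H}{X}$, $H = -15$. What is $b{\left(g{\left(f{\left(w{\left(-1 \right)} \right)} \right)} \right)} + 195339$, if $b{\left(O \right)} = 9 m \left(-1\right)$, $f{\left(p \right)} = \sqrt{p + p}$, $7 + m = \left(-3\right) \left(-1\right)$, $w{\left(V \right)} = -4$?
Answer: $195375$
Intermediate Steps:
$m = -4$ ($m = -7 - -3 = -7 + 3 = -4$)
$f{\left(p \right)} = \sqrt{2} \sqrt{p}$ ($f{\left(p \right)} = \sqrt{2 p} = \sqrt{2} \sqrt{p}$)
$g{\left(X \right)} = - \frac{15}{X}$
$b{\left(O \right)} = 36$ ($b{\left(O \right)} = 9 \left(-4\right) \left(-1\right) = \left(-36\right) \left(-1\right) = 36$)
$b{\left(g{\left(f{\left(w{\left(-1 \right)} \right)} \right)} \right)} + 195339 = 36 + 195339 = 195375$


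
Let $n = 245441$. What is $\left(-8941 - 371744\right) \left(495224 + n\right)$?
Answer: $-281960055525$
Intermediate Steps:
$\left(-8941 - 371744\right) \left(495224 + n\right) = \left(-8941 - 371744\right) \left(495224 + 245441\right) = \left(-380685\right) 740665 = -281960055525$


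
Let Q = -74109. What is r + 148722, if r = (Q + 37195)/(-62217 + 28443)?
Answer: 2511486871/16887 ≈ 1.4872e+5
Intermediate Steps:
r = 18457/16887 (r = (-74109 + 37195)/(-62217 + 28443) = -36914/(-33774) = -36914*(-1/33774) = 18457/16887 ≈ 1.0930)
r + 148722 = 18457/16887 + 148722 = 2511486871/16887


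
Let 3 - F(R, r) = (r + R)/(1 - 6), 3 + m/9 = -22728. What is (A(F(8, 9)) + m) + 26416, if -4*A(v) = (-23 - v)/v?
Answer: -22804717/128 ≈ -1.7816e+5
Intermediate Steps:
m = -204579 (m = -27 + 9*(-22728) = -27 - 204552 = -204579)
F(R, r) = 3 + R/5 + r/5 (F(R, r) = 3 - (r + R)/(1 - 6) = 3 - (R + r)/(-5) = 3 - (R + r)*(-1)/5 = 3 - (-R/5 - r/5) = 3 + (R/5 + r/5) = 3 + R/5 + r/5)
A(v) = -(-23 - v)/(4*v)
(A(F(8, 9)) + m) + 26416 = ((23 + (3 + (⅕)*8 + (⅕)*9))/(4*(3 + (⅕)*8 + (⅕)*9)) - 204579) + 26416 = ((23 + (3 + 8/5 + 9/5))/(4*(3 + 8/5 + 9/5)) - 204579) + 26416 = ((23 + 32/5)/(4*(32/5)) - 204579) + 26416 = ((¼)*(5/32)*(147/5) - 204579) + 26416 = (147/128 - 204579) + 26416 = -26185965/128 + 26416 = -22804717/128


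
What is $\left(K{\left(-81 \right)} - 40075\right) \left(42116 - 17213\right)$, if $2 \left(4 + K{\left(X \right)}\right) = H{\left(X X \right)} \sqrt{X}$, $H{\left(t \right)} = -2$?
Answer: $-998087337 - 224127 i \approx -9.9809 \cdot 10^{8} - 2.2413 \cdot 10^{5} i$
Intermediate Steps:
$K{\left(X \right)} = -4 - \sqrt{X}$ ($K{\left(X \right)} = -4 + \frac{\left(-2\right) \sqrt{X}}{2} = -4 - \sqrt{X}$)
$\left(K{\left(-81 \right)} - 40075\right) \left(42116 - 17213\right) = \left(\left(-4 - \sqrt{-81}\right) - 40075\right) \left(42116 - 17213\right) = \left(\left(-4 - 9 i\right) - 40075\right) 24903 = \left(-40079 - 9 i\right) 24903 = -998087337 - 224127 i$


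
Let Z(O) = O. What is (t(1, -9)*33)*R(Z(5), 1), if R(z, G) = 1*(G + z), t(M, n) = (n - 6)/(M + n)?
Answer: 1485/4 ≈ 371.25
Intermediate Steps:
t(M, n) = (-6 + n)/(M + n)
R(z, G) = G + z
(t(1, -9)*33)*R(Z(5), 1) = (((-6 - 9)/(1 - 9))*33)*(1 + 5) = ((-15/(-8))*33)*6 = (-⅛*(-15)*33)*6 = ((15/8)*33)*6 = (495/8)*6 = 1485/4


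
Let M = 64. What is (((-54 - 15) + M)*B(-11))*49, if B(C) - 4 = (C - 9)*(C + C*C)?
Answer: 538020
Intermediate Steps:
B(C) = 4 + (-9 + C)*(C + C**2) (B(C) = 4 + (C - 9)*(C + C*C) = 4 + (-9 + C)*(C + C**2))
(((-54 - 15) + M)*B(-11))*49 = (((-54 - 15) + 64)*(4 + (-11)**3 - 9*(-11) - 8*(-11)**2))*49 = ((-69 + 64)*(4 - 1331 + 99 - 8*121))*49 = -5*(4 - 1331 + 99 - 968)*49 = -5*(-2196)*49 = 10980*49 = 538020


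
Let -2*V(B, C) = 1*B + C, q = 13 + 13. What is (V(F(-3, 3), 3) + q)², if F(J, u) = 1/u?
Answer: 5329/9 ≈ 592.11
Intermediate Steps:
q = 26
V(B, C) = -B/2 - C/2 (V(B, C) = -(1*B + C)/2 = -(B + C)/2 = -B/2 - C/2)
(V(F(-3, 3), 3) + q)² = ((-½/3 - ½*3) + 26)² = ((-½*⅓ - 3/2) + 26)² = ((-⅙ - 3/2) + 26)² = (-5/3 + 26)² = (73/3)² = 5329/9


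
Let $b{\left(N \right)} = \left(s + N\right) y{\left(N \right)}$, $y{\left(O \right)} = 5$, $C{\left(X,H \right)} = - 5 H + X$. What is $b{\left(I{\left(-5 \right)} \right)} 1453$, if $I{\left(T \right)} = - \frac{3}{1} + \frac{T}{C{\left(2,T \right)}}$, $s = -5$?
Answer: $- \frac{1605565}{27} \approx -59465.0$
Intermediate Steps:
$C{\left(X,H \right)} = X - 5 H$
$I{\left(T \right)} = -3 + \frac{T}{2 - 5 T}$ ($I{\left(T \right)} = - \frac{3}{1} + \frac{T}{2 - 5 T} = \left(-3\right) 1 + \frac{T}{2 - 5 T} = -3 + \frac{T}{2 - 5 T}$)
$b{\left(N \right)} = -25 + 5 N$ ($b{\left(N \right)} = \left(-5 + N\right) 5 = -25 + 5 N$)
$b{\left(I{\left(-5 \right)} \right)} 1453 = \left(-25 + 5 \frac{2 \left(3 - -40\right)}{-2 + 5 \left(-5\right)}\right) 1453 = \left(-25 + 5 \frac{2 \left(3 + 40\right)}{-2 - 25}\right) 1453 = \left(-25 + 5 \cdot 2 \frac{1}{-27} \cdot 43\right) 1453 = \left(-25 + 5 \cdot 2 \left(- \frac{1}{27}\right) 43\right) 1453 = \left(-25 + 5 \left(- \frac{86}{27}\right)\right) 1453 = \left(-25 - \frac{430}{27}\right) 1453 = \left(- \frac{1105}{27}\right) 1453 = - \frac{1605565}{27}$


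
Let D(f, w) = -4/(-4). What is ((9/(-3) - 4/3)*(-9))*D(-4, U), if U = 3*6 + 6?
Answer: 39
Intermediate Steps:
U = 24 (U = 18 + 6 = 24)
D(f, w) = 1 (D(f, w) = -4*(-¼) = 1)
((9/(-3) - 4/3)*(-9))*D(-4, U) = ((9/(-3) - 4/3)*(-9))*1 = ((9*(-⅓) - 4*⅓)*(-9))*1 = ((-3 - 4/3)*(-9))*1 = -13/3*(-9)*1 = 39*1 = 39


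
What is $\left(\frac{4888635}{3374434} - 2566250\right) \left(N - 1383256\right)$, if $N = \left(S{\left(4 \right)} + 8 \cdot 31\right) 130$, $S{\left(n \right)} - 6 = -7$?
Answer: $\frac{5850216517245369645}{1687217} \approx 3.4674 \cdot 10^{12}$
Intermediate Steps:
$S{\left(n \right)} = -1$ ($S{\left(n \right)} = 6 - 7 = -1$)
$N = 32110$ ($N = \left(-1 + 8 \cdot 31\right) 130 = \left(-1 + 248\right) 130 = 247 \cdot 130 = 32110$)
$\left(\frac{4888635}{3374434} - 2566250\right) \left(N - 1383256\right) = \left(\frac{4888635}{3374434} - 2566250\right) \left(32110 - 1383256\right) = \left(4888635 \cdot \frac{1}{3374434} - 2566250\right) \left(-1351146\right) = \left(\frac{4888635}{3374434} - 2566250\right) \left(-1351146\right) = \left(- \frac{8659636363865}{3374434}\right) \left(-1351146\right) = \frac{5850216517245369645}{1687217}$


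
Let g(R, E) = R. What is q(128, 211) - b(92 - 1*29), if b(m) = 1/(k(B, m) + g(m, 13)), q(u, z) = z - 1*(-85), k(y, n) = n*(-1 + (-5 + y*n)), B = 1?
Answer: 1081583/3654 ≈ 296.00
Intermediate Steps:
k(y, n) = n*(-6 + n*y) (k(y, n) = n*(-1 + (-5 + n*y)) = n*(-6 + n*y))
q(u, z) = 85 + z (q(u, z) = z + 85 = 85 + z)
b(m) = 1/(m + m*(-6 + m)) (b(m) = 1/(m*(-6 + m*1) + m) = 1/(m*(-6 + m) + m) = 1/(m + m*(-6 + m)))
q(128, 211) - b(92 - 1*29) = (85 + 211) - 1/((92 - 1*29)*(-5 + (92 - 1*29))) = 296 - 1/((92 - 29)*(-5 + (92 - 29))) = 296 - 1/(63*(-5 + 63)) = 296 - 1/(63*58) = 296 - 1*1/3654 = 296 - 1/3654 = 1081583/3654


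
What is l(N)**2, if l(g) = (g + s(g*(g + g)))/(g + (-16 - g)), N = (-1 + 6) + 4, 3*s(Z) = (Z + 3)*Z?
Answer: 79548561/256 ≈ 3.1074e+5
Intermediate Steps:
s(Z) = Z*(3 + Z)/3 (s(Z) = ((Z + 3)*Z)/3 = ((3 + Z)*Z)/3 = (Z*(3 + Z))/3 = Z*(3 + Z)/3)
N = 9 (N = 5 + 4 = 9)
l(g) = -g/16 - g**2*(3 + 2*g**2)/24 (l(g) = (g + (g*(g + g))*(3 + g*(g + g))/3)/(g + (-16 - g)) = (g + (g*(2*g))*(3 + g*(2*g))/3)/(-16) = (g + (2*g**2)*(3 + 2*g**2)/3)*(-1/16) = (g + 2*g**2*(3 + 2*g**2)/3)*(-1/16) = -g/16 - g**2*(3 + 2*g**2)/24)
l(N)**2 = ((1/48)*9*(-3 - 6*9 - 4*9**3))**2 = ((1/48)*9*(-3 - 54 - 4*729))**2 = ((1/48)*9*(-3 - 54 - 2916))**2 = ((1/48)*9*(-2973))**2 = (-8919/16)**2 = 79548561/256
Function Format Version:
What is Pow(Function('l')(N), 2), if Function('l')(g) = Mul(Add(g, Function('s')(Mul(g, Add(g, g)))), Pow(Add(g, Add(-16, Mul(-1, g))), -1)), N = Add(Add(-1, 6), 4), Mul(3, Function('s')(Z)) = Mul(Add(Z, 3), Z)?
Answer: Rational(79548561, 256) ≈ 3.1074e+5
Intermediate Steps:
Function('s')(Z) = Mul(Rational(1, 3), Z, Add(3, Z)) (Function('s')(Z) = Mul(Rational(1, 3), Mul(Add(Z, 3), Z)) = Mul(Rational(1, 3), Mul(Add(3, Z), Z)) = Mul(Rational(1, 3), Mul(Z, Add(3, Z))) = Mul(Rational(1, 3), Z, Add(3, Z)))
N = 9 (N = Add(5, 4) = 9)
Function('l')(g) = Add(Mul(Rational(-1, 16), g), Mul(Rational(-1, 24), Pow(g, 2), Add(3, Mul(2, Pow(g, 2))))) (Function('l')(g) = Mul(Add(g, Mul(Rational(1, 3), Mul(g, Add(g, g)), Add(3, Mul(g, Add(g, g))))), Pow(Add(g, Add(-16, Mul(-1, g))), -1)) = Mul(Add(g, Mul(Rational(1, 3), Mul(g, Mul(2, g)), Add(3, Mul(g, Mul(2, g))))), Pow(-16, -1)) = Mul(Add(g, Mul(Rational(1, 3), Mul(2, Pow(g, 2)), Add(3, Mul(2, Pow(g, 2))))), Rational(-1, 16)) = Mul(Add(g, Mul(Rational(2, 3), Pow(g, 2), Add(3, Mul(2, Pow(g, 2))))), Rational(-1, 16)) = Add(Mul(Rational(-1, 16), g), Mul(Rational(-1, 24), Pow(g, 2), Add(3, Mul(2, Pow(g, 2))))))
Pow(Function('l')(N), 2) = Pow(Mul(Rational(1, 48), 9, Add(-3, Mul(-6, 9), Mul(-4, Pow(9, 3)))), 2) = Pow(Mul(Rational(1, 48), 9, Add(-3, -54, Mul(-4, 729))), 2) = Pow(Mul(Rational(1, 48), 9, Add(-3, -54, -2916)), 2) = Pow(Mul(Rational(1, 48), 9, -2973), 2) = Pow(Rational(-8919, 16), 2) = Rational(79548561, 256)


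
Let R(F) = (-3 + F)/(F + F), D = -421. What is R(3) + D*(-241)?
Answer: 101461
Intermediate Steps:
R(F) = (-3 + F)/(2*F) (R(F) = (-3 + F)/((2*F)) = (-3 + F)*(1/(2*F)) = (-3 + F)/(2*F))
R(3) + D*(-241) = (1/2)*(-3 + 3)/3 - 421*(-241) = (1/2)*(1/3)*0 + 101461 = 0 + 101461 = 101461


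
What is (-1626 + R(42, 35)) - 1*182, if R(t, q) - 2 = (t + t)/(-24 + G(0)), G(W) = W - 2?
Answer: -23520/13 ≈ -1809.2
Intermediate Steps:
G(W) = -2 + W
R(t, q) = 2 - t/13 (R(t, q) = 2 + (t + t)/(-24 + (-2 + 0)) = 2 + (2*t)/(-24 - 2) = 2 + (2*t)/(-26) = 2 + (2*t)*(-1/26) = 2 - t/13)
(-1626 + R(42, 35)) - 1*182 = (-1626 + (2 - 1/13*42)) - 1*182 = (-1626 + (2 - 42/13)) - 182 = (-1626 - 16/13) - 182 = -21154/13 - 182 = -23520/13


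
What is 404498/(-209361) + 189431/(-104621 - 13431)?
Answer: -7946478317/2246862252 ≈ -3.5367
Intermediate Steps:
404498/(-209361) + 189431/(-104621 - 13431) = 404498*(-1/209361) + 189431/(-118052) = -404498/209361 + 189431*(-1/118052) = -404498/209361 - 17221/10732 = -7946478317/2246862252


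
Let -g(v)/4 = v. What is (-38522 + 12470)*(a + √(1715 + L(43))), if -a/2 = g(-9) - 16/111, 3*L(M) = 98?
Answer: 69124640/37 - 60788*√321 ≈ 7.7913e+5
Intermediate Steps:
g(v) = -4*v
L(M) = 98/3 (L(M) = (⅓)*98 = 98/3)
a = -7960/111 (a = -2*(-4*(-9) - 16/111) = -2*(36 - 16*1/111) = -2*(36 - 16/111) = -2*3980/111 = -7960/111 ≈ -71.712)
(-38522 + 12470)*(a + √(1715 + L(43))) = (-38522 + 12470)*(-7960/111 + √(1715 + 98/3)) = -26052*(-7960/111 + √(5243/3)) = -26052*(-7960/111 + 7*√321/3) = 69124640/37 - 60788*√321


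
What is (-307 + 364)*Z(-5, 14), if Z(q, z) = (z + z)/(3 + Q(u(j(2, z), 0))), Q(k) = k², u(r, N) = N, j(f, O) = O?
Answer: 532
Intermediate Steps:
Z(q, z) = 2*z/3 (Z(q, z) = (z + z)/(3 + 0²) = (2*z)/(3 + 0) = (2*z)/3 = (2*z)*(⅓) = 2*z/3)
(-307 + 364)*Z(-5, 14) = (-307 + 364)*((⅔)*14) = 57*(28/3) = 532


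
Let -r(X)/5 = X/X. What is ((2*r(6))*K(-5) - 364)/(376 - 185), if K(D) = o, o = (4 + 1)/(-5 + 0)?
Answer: -354/191 ≈ -1.8534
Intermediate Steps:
r(X) = -5 (r(X) = -5*X/X = -5*1 = -5)
o = -1 (o = 5/(-5) = 5*(-⅕) = -1)
K(D) = -1
((2*r(6))*K(-5) - 364)/(376 - 185) = ((2*(-5))*(-1) - 364)/(376 - 185) = (-10*(-1) - 364)/191 = (10 - 364)*(1/191) = -354*1/191 = -354/191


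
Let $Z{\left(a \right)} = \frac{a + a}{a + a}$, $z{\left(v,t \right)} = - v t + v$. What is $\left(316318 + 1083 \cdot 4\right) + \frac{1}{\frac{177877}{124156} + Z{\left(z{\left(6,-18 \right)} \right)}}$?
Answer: $\frac{96847005606}{302033} \approx 3.2065 \cdot 10^{5}$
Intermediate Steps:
$z{\left(v,t \right)} = v - t v$ ($z{\left(v,t \right)} = - t v + v = v - t v$)
$Z{\left(a \right)} = 1$ ($Z{\left(a \right)} = \frac{2 a}{2 a} = 2 a \frac{1}{2 a} = 1$)
$\left(316318 + 1083 \cdot 4\right) + \frac{1}{\frac{177877}{124156} + Z{\left(z{\left(6,-18 \right)} \right)}} = \left(316318 + 1083 \cdot 4\right) + \frac{1}{\frac{177877}{124156} + 1} = \left(316318 + 4332\right) + \frac{1}{177877 \cdot \frac{1}{124156} + 1} = 320650 + \frac{1}{\frac{177877}{124156} + 1} = 320650 + \frac{1}{\frac{302033}{124156}} = 320650 + \frac{124156}{302033} = \frac{96847005606}{302033}$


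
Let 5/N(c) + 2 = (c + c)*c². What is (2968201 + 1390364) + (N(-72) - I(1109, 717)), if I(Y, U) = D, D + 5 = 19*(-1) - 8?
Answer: 3253683943301/746498 ≈ 4.3586e+6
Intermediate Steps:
D = -32 (D = -5 + (19*(-1) - 8) = -5 + (-19 - 8) = -5 - 27 = -32)
I(Y, U) = -32
N(c) = 5/(-2 + 2*c³) (N(c) = 5/(-2 + (c + c)*c²) = 5/(-2 + (2*c)*c²) = 5/(-2 + 2*c³))
(2968201 + 1390364) + (N(-72) - I(1109, 717)) = (2968201 + 1390364) + (5/(2*(-1 + (-72)³)) - 1*(-32)) = 4358565 + (5/(2*(-1 - 373248)) + 32) = 4358565 + ((5/2)/(-373249) + 32) = 4358565 + ((5/2)*(-1/373249) + 32) = 4358565 + (-5/746498 + 32) = 4358565 + 23887931/746498 = 3253683943301/746498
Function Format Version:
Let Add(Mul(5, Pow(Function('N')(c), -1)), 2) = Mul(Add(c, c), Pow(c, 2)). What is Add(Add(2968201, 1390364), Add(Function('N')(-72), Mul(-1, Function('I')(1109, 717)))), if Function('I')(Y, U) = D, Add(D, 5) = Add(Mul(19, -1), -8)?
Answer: Rational(3253683943301, 746498) ≈ 4.3586e+6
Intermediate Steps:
D = -32 (D = Add(-5, Add(Mul(19, -1), -8)) = Add(-5, Add(-19, -8)) = Add(-5, -27) = -32)
Function('I')(Y, U) = -32
Function('N')(c) = Mul(5, Pow(Add(-2, Mul(2, Pow(c, 3))), -1)) (Function('N')(c) = Mul(5, Pow(Add(-2, Mul(Add(c, c), Pow(c, 2))), -1)) = Mul(5, Pow(Add(-2, Mul(Mul(2, c), Pow(c, 2))), -1)) = Mul(5, Pow(Add(-2, Mul(2, Pow(c, 3))), -1)))
Add(Add(2968201, 1390364), Add(Function('N')(-72), Mul(-1, Function('I')(1109, 717)))) = Add(Add(2968201, 1390364), Add(Mul(Rational(5, 2), Pow(Add(-1, Pow(-72, 3)), -1)), Mul(-1, -32))) = Add(4358565, Add(Mul(Rational(5, 2), Pow(Add(-1, -373248), -1)), 32)) = Add(4358565, Add(Mul(Rational(5, 2), Pow(-373249, -1)), 32)) = Add(4358565, Add(Mul(Rational(5, 2), Rational(-1, 373249)), 32)) = Add(4358565, Add(Rational(-5, 746498), 32)) = Add(4358565, Rational(23887931, 746498)) = Rational(3253683943301, 746498)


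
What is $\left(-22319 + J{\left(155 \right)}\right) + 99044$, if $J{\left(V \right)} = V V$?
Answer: $100750$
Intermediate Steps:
$J{\left(V \right)} = V^{2}$
$\left(-22319 + J{\left(155 \right)}\right) + 99044 = \left(-22319 + 155^{2}\right) + 99044 = \left(-22319 + 24025\right) + 99044 = 1706 + 99044 = 100750$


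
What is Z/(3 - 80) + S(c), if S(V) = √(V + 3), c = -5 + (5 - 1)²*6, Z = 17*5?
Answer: -85/77 + √94 ≈ 8.5915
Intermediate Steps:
Z = 85
c = 91 (c = -5 + 4²*6 = -5 + 16*6 = -5 + 96 = 91)
S(V) = √(3 + V)
Z/(3 - 80) + S(c) = 85/(3 - 80) + √(3 + 91) = 85/(-77) + √94 = -1/77*85 + √94 = -85/77 + √94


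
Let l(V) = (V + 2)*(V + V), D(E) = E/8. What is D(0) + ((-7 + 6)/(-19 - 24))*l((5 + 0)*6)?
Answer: 1920/43 ≈ 44.651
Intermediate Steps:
D(E) = E/8 (D(E) = E*(⅛) = E/8)
l(V) = 2*V*(2 + V) (l(V) = (2 + V)*(2*V) = 2*V*(2 + V))
D(0) + ((-7 + 6)/(-19 - 24))*l((5 + 0)*6) = (⅛)*0 + ((-7 + 6)/(-19 - 24))*(2*((5 + 0)*6)*(2 + (5 + 0)*6)) = 0 + (-1/(-43))*(2*(5*6)*(2 + 5*6)) = 0 + (-1*(-1/43))*(2*30*(2 + 30)) = 0 + (2*30*32)/43 = 0 + (1/43)*1920 = 0 + 1920/43 = 1920/43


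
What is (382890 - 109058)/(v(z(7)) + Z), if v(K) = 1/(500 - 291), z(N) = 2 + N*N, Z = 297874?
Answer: 57230888/62255667 ≈ 0.91929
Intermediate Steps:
z(N) = 2 + N²
v(K) = 1/209
(382890 - 109058)/(v(z(7)) + Z) = (382890 - 109058)/(1/209 + 297874) = 273832/(62255667/209) = 273832*(209/62255667) = 57230888/62255667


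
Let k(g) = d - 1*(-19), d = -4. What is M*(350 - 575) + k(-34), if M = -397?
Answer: 89340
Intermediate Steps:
k(g) = 15 (k(g) = -4 - 1*(-19) = -4 + 19 = 15)
M*(350 - 575) + k(-34) = -397*(350 - 575) + 15 = -397*(-225) + 15 = 89325 + 15 = 89340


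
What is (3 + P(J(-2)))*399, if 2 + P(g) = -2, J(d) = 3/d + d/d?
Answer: -399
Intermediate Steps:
J(d) = 1 + 3/d (J(d) = 3/d + 1 = 1 + 3/d)
P(g) = -4 (P(g) = -2 - 2 = -4)
(3 + P(J(-2)))*399 = (3 - 4)*399 = -1*399 = -399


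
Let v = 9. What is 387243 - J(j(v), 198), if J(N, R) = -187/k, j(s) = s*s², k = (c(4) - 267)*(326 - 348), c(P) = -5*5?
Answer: 226149929/584 ≈ 3.8724e+5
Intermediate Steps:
c(P) = -25
k = 6424 (k = (-25 - 267)*(326 - 348) = -292*(-22) = 6424)
j(s) = s³
J(N, R) = -17/584 (J(N, R) = -187/6424 = -187*1/6424 = -17/584)
387243 - J(j(v), 198) = 387243 - 1*(-17/584) = 387243 + 17/584 = 226149929/584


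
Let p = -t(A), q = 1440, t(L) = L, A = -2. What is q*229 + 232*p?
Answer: 330224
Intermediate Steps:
p = 2 (p = -1*(-2) = 2)
q*229 + 232*p = 1440*229 + 232*2 = 329760 + 464 = 330224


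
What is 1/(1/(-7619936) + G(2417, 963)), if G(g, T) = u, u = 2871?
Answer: 7619936/21876836255 ≈ 0.00034831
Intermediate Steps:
G(g, T) = 2871
1/(1/(-7619936) + G(2417, 963)) = 1/(1/(-7619936) + 2871) = 1/(-1/7619936 + 2871) = 1/(21876836255/7619936) = 7619936/21876836255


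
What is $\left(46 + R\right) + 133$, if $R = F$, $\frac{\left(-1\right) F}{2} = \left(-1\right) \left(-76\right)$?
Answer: $27$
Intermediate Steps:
$F = -152$ ($F = - 2 \left(\left(-1\right) \left(-76\right)\right) = \left(-2\right) 76 = -152$)
$R = -152$
$\left(46 + R\right) + 133 = \left(46 - 152\right) + 133 = -106 + 133 = 27$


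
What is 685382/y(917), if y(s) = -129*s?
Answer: -685382/118293 ≈ -5.7939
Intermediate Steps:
685382/y(917) = 685382/((-129*917)) = 685382/(-118293) = 685382*(-1/118293) = -685382/118293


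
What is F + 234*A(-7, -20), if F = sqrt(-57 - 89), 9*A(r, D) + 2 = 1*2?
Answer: I*sqrt(146) ≈ 12.083*I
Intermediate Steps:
A(r, D) = 0 (A(r, D) = -2/9 + (1*2)/9 = -2/9 + (1/9)*2 = -2/9 + 2/9 = 0)
F = I*sqrt(146) (F = sqrt(-146) = I*sqrt(146) ≈ 12.083*I)
F + 234*A(-7, -20) = I*sqrt(146) + 234*0 = I*sqrt(146) + 0 = I*sqrt(146)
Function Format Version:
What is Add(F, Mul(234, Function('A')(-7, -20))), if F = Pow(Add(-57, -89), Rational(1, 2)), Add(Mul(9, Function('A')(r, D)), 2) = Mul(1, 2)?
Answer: Mul(I, Pow(146, Rational(1, 2))) ≈ Mul(12.083, I)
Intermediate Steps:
Function('A')(r, D) = 0 (Function('A')(r, D) = Add(Rational(-2, 9), Mul(Rational(1, 9), Mul(1, 2))) = Add(Rational(-2, 9), Mul(Rational(1, 9), 2)) = Add(Rational(-2, 9), Rational(2, 9)) = 0)
F = Mul(I, Pow(146, Rational(1, 2))) (F = Pow(-146, Rational(1, 2)) = Mul(I, Pow(146, Rational(1, 2))) ≈ Mul(12.083, I))
Add(F, Mul(234, Function('A')(-7, -20))) = Add(Mul(I, Pow(146, Rational(1, 2))), Mul(234, 0)) = Add(Mul(I, Pow(146, Rational(1, 2))), 0) = Mul(I, Pow(146, Rational(1, 2)))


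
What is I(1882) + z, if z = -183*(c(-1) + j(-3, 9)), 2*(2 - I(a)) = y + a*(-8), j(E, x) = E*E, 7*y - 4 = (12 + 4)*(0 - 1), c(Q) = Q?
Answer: 42468/7 ≈ 6066.9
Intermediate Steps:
y = -12/7 (y = 4/7 + ((12 + 4)*(0 - 1))/7 = 4/7 + (16*(-1))/7 = 4/7 + (⅐)*(-16) = 4/7 - 16/7 = -12/7 ≈ -1.7143)
j(E, x) = E²
I(a) = 20/7 + 4*a (I(a) = 2 - (-12/7 + a*(-8))/2 = 2 - (-12/7 - 8*a)/2 = 2 + (6/7 + 4*a) = 20/7 + 4*a)
z = -1464 (z = -183*(-1 + (-3)²) = -183*(-1 + 9) = -183*8 = -1464)
I(1882) + z = (20/7 + 4*1882) - 1464 = (20/7 + 7528) - 1464 = 52716/7 - 1464 = 42468/7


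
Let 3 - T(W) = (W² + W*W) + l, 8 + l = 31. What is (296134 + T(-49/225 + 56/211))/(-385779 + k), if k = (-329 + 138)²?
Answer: -333702058298504/393637124030625 ≈ -0.84774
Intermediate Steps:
k = 36481 (k = (-191)² = 36481)
l = 23 (l = -8 + 31 = 23)
T(W) = -20 - 2*W² (T(W) = 3 - ((W² + W*W) + 23) = 3 - ((W² + W²) + 23) = 3 - (2*W² + 23) = 3 - (23 + 2*W²) = 3 + (-23 - 2*W²) = -20 - 2*W²)
(296134 + T(-49/225 + 56/211))/(-385779 + k) = (296134 + (-20 - 2*(-49/225 + 56/211)²))/(-385779 + 36481) = (296134 + (-20 - 2*(-49*1/225 + 56*(1/211))²))/(-349298) = (296134 + (-20 - 2*(-49/225 + 56/211)²))*(-1/349298) = (296134 + (-20 - 2*(2261/47475)²))*(-1/349298) = (296134 + (-20 - 2*5112121/2253875625))*(-1/349298) = (296134 + (-20 - 10224242/2253875625))*(-1/349298) = (296134 - 45087736742/2253875625)*(-1/349298) = (667404116597008/2253875625)*(-1/349298) = -333702058298504/393637124030625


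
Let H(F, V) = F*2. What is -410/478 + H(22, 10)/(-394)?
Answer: -45643/47083 ≈ -0.96942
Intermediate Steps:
H(F, V) = 2*F
-410/478 + H(22, 10)/(-394) = -410/478 + (2*22)/(-394) = -410*1/478 + 44*(-1/394) = -205/239 - 22/197 = -45643/47083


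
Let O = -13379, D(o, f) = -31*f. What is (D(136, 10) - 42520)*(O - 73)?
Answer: 576149160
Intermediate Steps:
(D(136, 10) - 42520)*(O - 73) = (-31*10 - 42520)*(-13379 - 73) = (-310 - 42520)*(-13452) = -42830*(-13452) = 576149160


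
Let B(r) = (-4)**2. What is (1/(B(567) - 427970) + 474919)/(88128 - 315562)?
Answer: -203243485725/97331290036 ≈ -2.0882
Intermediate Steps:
B(r) = 16
(1/(B(567) - 427970) + 474919)/(88128 - 315562) = (1/(16 - 427970) + 474919)/(88128 - 315562) = (1/(-427954) + 474919)/(-227434) = (-1/427954 + 474919)*(-1/227434) = (203243485725/427954)*(-1/227434) = -203243485725/97331290036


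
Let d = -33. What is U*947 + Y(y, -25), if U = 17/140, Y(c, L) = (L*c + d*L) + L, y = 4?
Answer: 114099/140 ≈ 814.99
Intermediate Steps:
Y(c, L) = -32*L + L*c (Y(c, L) = (L*c - 33*L) + L = (-33*L + L*c) + L = -32*L + L*c)
U = 17/140 (U = 17*(1/140) = 17/140 ≈ 0.12143)
U*947 + Y(y, -25) = (17/140)*947 - 25*(-32 + 4) = 16099/140 - 25*(-28) = 16099/140 + 700 = 114099/140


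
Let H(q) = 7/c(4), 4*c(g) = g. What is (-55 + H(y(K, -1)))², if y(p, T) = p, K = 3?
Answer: 2304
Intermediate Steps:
c(g) = g/4
H(q) = 7 (H(q) = 7/(((¼)*4)) = 7/1 = 7*1 = 7)
(-55 + H(y(K, -1)))² = (-55 + 7)² = (-48)² = 2304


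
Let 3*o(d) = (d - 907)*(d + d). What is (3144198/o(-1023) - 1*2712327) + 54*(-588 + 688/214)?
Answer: -193225402575417/70419910 ≈ -2.7439e+6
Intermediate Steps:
o(d) = 2*d*(-907 + d)/3 (o(d) = ((d - 907)*(d + d))/3 = ((-907 + d)*(2*d))/3 = (2*d*(-907 + d))/3 = 2*d*(-907 + d)/3)
(3144198/o(-1023) - 1*2712327) + 54*(-588 + 688/214) = (3144198/(((2/3)*(-1023)*(-907 - 1023))) - 1*2712327) + 54*(-588 + 688/214) = (3144198/(((2/3)*(-1023)*(-1930))) - 2712327) + 54*(-588 + 688*(1/214)) = (3144198/1316260 - 2712327) + 54*(-588 + 344/107) = (3144198*(1/1316260) - 2712327) + 54*(-62572/107) = (1572099/658130 - 2712327) - 3378888/107 = -1785062196411/658130 - 3378888/107 = -193225402575417/70419910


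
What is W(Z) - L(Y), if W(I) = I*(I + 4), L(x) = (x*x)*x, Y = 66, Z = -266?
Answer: -217804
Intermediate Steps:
L(x) = x³ (L(x) = x²*x = x³)
W(I) = I*(4 + I)
W(Z) - L(Y) = -266*(4 - 266) - 1*66³ = -266*(-262) - 1*287496 = 69692 - 287496 = -217804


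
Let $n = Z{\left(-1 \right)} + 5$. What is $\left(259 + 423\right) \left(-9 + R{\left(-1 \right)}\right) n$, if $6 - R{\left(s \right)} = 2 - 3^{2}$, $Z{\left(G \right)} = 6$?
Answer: $30008$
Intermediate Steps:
$n = 11$ ($n = 6 + 5 = 11$)
$R{\left(s \right)} = 13$ ($R{\left(s \right)} = 6 - \left(2 - 3^{2}\right) = 6 - \left(2 - 9\right) = 6 - -7 = 6 + 7 = 13$)
$\left(259 + 423\right) \left(-9 + R{\left(-1 \right)}\right) n = \left(259 + 423\right) \left(-9 + 13\right) 11 = 682 \cdot 4 \cdot 11 = 682 \cdot 44 = 30008$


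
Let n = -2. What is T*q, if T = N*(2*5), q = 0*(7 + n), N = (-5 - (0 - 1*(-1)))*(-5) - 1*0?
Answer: 0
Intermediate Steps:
N = 30 (N = (-5 - (0 + 1))*(-5) + 0 = (-5 - 1*1)*(-5) + 0 = (-5 - 1)*(-5) + 0 = -6*(-5) + 0 = 30 + 0 = 30)
q = 0 (q = 0*(7 - 2) = 0*5 = 0)
T = 300 (T = 30*(2*5) = 30*10 = 300)
T*q = 300*0 = 0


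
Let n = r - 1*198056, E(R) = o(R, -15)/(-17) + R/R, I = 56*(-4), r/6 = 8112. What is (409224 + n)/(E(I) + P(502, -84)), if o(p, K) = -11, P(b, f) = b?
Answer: 2208640/4281 ≈ 515.92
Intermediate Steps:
r = 48672 (r = 6*8112 = 48672)
I = -224
E(R) = 28/17 (E(R) = -11/(-17) + R/R = -11*(-1/17) + 1 = 11/17 + 1 = 28/17)
n = -149384 (n = 48672 - 1*198056 = 48672 - 198056 = -149384)
(409224 + n)/(E(I) + P(502, -84)) = (409224 - 149384)/(28/17 + 502) = 259840/(8562/17) = 259840*(17/8562) = 2208640/4281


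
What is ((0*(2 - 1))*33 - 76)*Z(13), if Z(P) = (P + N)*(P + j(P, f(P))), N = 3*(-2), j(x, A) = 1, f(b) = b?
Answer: -7448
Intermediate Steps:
N = -6
Z(P) = (1 + P)*(-6 + P) (Z(P) = (P - 6)*(P + 1) = (-6 + P)*(1 + P) = (1 + P)*(-6 + P))
((0*(2 - 1))*33 - 76)*Z(13) = ((0*(2 - 1))*33 - 76)*(-6 + 13**2 - 5*13) = ((0*1)*33 - 76)*(-6 + 169 - 65) = (0*33 - 76)*98 = (0 - 76)*98 = -76*98 = -7448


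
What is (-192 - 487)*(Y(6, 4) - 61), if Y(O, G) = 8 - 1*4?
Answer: 38703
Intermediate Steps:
Y(O, G) = 4 (Y(O, G) = 8 - 4 = 4)
(-192 - 487)*(Y(6, 4) - 61) = (-192 - 487)*(4 - 61) = -679*(-57) = 38703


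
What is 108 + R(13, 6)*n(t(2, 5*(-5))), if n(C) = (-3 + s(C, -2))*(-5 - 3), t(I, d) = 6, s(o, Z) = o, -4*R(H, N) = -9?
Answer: 54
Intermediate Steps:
R(H, N) = 9/4 (R(H, N) = -1/4*(-9) = 9/4)
n(C) = 24 - 8*C (n(C) = (-3 + C)*(-5 - 3) = (-3 + C)*(-8) = 24 - 8*C)
108 + R(13, 6)*n(t(2, 5*(-5))) = 108 + 9*(24 - 8*6)/4 = 108 + 9*(24 - 48)/4 = 108 + (9/4)*(-24) = 108 - 54 = 54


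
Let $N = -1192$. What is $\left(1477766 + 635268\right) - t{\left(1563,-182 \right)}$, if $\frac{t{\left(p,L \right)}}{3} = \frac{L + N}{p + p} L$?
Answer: $\frac{1100765680}{521} \approx 2.1128 \cdot 10^{6}$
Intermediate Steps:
$t{\left(p,L \right)} = \frac{3 L \left(-1192 + L\right)}{2 p}$ ($t{\left(p,L \right)} = 3 \frac{L - 1192}{p + p} L = 3 \frac{-1192 + L}{2 p} L = 3 \frac{L \left(-1192 + L\right)}{2 p} = \frac{3 L \left(-1192 + L\right)}{2 p}$)
$\left(1477766 + 635268\right) - t{\left(1563,-182 \right)} = \left(1477766 + 635268\right) - \frac{3}{2} \left(-182\right) \frac{1}{1563} \left(-1192 - 182\right) = 2113034 - \frac{3}{2} \left(-182\right) \frac{1}{1563} \left(-1374\right) = 2113034 - \frac{125034}{521} = \frac{1100765680}{521}$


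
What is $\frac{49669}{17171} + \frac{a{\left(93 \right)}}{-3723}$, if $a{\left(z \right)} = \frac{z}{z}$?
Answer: $\frac{184900516}{63927633} \approx 2.8923$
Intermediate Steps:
$a{\left(z \right)} = 1$
$\frac{49669}{17171} + \frac{a{\left(93 \right)}}{-3723} = \frac{49669}{17171} + 1 \frac{1}{-3723} = 49669 \cdot \frac{1}{17171} + 1 \left(- \frac{1}{3723}\right) = \frac{49669}{17171} - \frac{1}{3723} = \frac{184900516}{63927633}$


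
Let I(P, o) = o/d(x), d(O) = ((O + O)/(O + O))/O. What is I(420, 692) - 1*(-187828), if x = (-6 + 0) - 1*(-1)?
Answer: 184368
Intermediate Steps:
x = -5 (x = -6 + 1 = -5)
d(O) = 1/O (d(O) = ((2*O)/((2*O)))/O = ((2*O)*(1/(2*O)))/O = 1/O)
I(P, o) = -5*o (I(P, o) = o/(1/(-5)) = o/(-⅕) = o*(-5) = -5*o)
I(420, 692) - 1*(-187828) = -5*692 - 1*(-187828) = -3460 + 187828 = 184368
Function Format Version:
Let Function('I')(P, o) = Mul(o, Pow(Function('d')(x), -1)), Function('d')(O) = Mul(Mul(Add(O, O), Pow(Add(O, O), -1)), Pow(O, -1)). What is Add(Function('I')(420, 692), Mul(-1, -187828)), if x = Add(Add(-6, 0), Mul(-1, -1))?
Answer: 184368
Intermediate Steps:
x = -5 (x = Add(-6, 1) = -5)
Function('d')(O) = Pow(O, -1) (Function('d')(O) = Mul(Mul(Mul(2, O), Pow(Mul(2, O), -1)), Pow(O, -1)) = Mul(Mul(Mul(2, O), Mul(Rational(1, 2), Pow(O, -1))), Pow(O, -1)) = Mul(1, Pow(O, -1)) = Pow(O, -1))
Function('I')(P, o) = Mul(-5, o) (Function('I')(P, o) = Mul(o, Pow(Pow(-5, -1), -1)) = Mul(o, Pow(Rational(-1, 5), -1)) = Mul(o, -5) = Mul(-5, o))
Add(Function('I')(420, 692), Mul(-1, -187828)) = Add(Mul(-5, 692), Mul(-1, -187828)) = Add(-3460, 187828) = 184368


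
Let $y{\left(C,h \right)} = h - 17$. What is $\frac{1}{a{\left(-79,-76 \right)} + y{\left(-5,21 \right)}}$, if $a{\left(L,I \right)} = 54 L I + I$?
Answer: $\frac{1}{324144} \approx 3.085 \cdot 10^{-6}$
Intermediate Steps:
$y{\left(C,h \right)} = -17 + h$
$a{\left(L,I \right)} = I + 54 I L$ ($a{\left(L,I \right)} = 54 I L + I = I + 54 I L$)
$\frac{1}{a{\left(-79,-76 \right)} + y{\left(-5,21 \right)}} = \frac{1}{- 76 \left(1 + 54 \left(-79\right)\right) + \left(-17 + 21\right)} = \frac{1}{- 76 \left(1 - 4266\right) + 4} = \frac{1}{\left(-76\right) \left(-4265\right) + 4} = \frac{1}{324140 + 4} = \frac{1}{324144}$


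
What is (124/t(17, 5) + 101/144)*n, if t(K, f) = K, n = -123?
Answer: -802493/816 ≈ -983.45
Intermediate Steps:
(124/t(17, 5) + 101/144)*n = (124/17 + 101/144)*(-123) = (19573/2448)*(-123) = -802493/816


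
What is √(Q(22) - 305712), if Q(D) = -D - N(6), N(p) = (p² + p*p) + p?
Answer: 2*I*√76453 ≈ 553.0*I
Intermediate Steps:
N(p) = p + 2*p² (N(p) = (p² + p²) + p = 2*p² + p = p + 2*p²)
Q(D) = -78 - D (Q(D) = -D - 6*(1 + 2*6) = -D - 6*(1 + 12) = -D - 6*13 = -D - 1*78 = -D - 78 = -78 - D)
√(Q(22) - 305712) = √((-78 - 1*22) - 305712) = √((-78 - 22) - 305712) = √(-100 - 305712) = √(-305812) = 2*I*√76453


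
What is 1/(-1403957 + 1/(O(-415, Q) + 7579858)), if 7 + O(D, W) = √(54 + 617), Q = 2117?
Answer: -80663143690789734359/113247585226679441296588157 + √671/113247585226679441296588157 ≈ -7.1227e-7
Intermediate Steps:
O(D, W) = -7 + √671 (O(D, W) = -7 + √(54 + 617) = -7 + √671)
1/(-1403957 + 1/(O(-415, Q) + 7579858)) = 1/(-1403957 + 1/((-7 + √671) + 7579858)) = 1/(-1403957 + 1/(7579851 + √671))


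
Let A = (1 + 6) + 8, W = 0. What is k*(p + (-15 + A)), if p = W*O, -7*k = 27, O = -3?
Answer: 0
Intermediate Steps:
k = -27/7 (k = -1/7*27 = -27/7 ≈ -3.8571)
A = 15 (A = 7 + 8 = 15)
p = 0 (p = 0*(-3) = 0)
k*(p + (-15 + A)) = -27*(0 + (-15 + 15))/7 = -27*(0 + 0)/7 = -27/7*0 = 0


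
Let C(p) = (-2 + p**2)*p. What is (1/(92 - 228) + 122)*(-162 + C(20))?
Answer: 64688309/68 ≈ 9.5130e+5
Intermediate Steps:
C(p) = p*(-2 + p**2)
(1/(92 - 228) + 122)*(-162 + C(20)) = (1/(92 - 228) + 122)*(-162 + 20*(-2 + 20**2)) = (1/(-136) + 122)*(-162 + 20*(-2 + 400)) = (-1/136 + 122)*(-162 + 20*398) = 16591*(-162 + 7960)/136 = (16591/136)*7798 = 64688309/68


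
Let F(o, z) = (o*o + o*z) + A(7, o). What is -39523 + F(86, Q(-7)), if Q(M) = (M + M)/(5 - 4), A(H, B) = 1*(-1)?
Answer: -33332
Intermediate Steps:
A(H, B) = -1
Q(M) = 2*M (Q(M) = (2*M)/1 = (2*M)*1 = 2*M)
F(o, z) = -1 + o² + o*z (F(o, z) = (o*o + o*z) - 1 = (o² + o*z) - 1 = -1 + o² + o*z)
-39523 + F(86, Q(-7)) = -39523 + (-1 + 86² + 86*(2*(-7))) = -39523 + (-1 + 7396 + 86*(-14)) = -39523 + (-1 + 7396 - 1204) = -39523 + 6191 = -33332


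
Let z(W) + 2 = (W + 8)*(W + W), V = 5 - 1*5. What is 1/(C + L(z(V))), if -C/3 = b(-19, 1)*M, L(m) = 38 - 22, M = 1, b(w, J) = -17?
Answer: 1/67 ≈ 0.014925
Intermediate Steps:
V = 0 (V = 5 - 5 = 0)
z(W) = -2 + 2*W*(8 + W) (z(W) = -2 + (W + 8)*(W + W) = -2 + (8 + W)*(2*W) = -2 + 2*W*(8 + W))
L(m) = 16
C = 51 (C = -(-51) = -3*(-17) = 51)
1/(C + L(z(V))) = 1/(51 + 16) = 1/67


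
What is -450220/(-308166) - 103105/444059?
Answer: 84075393775/68421942897 ≈ 1.2288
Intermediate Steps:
-450220/(-308166) - 103105/444059 = -450220*(-1/308166) - 103105*1/444059 = 225110/154083 - 103105/444059 = 84075393775/68421942897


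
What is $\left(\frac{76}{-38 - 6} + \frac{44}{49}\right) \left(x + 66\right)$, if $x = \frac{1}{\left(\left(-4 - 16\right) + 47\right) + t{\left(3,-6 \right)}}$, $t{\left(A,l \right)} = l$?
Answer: $- \frac{206663}{3773} \approx -54.774$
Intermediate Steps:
$x = \frac{1}{21}$ ($x = \frac{1}{\left(\left(-4 - 16\right) + 47\right) - 6} = \frac{1}{\left(-20 + 47\right) - 6} = \frac{1}{27 - 6} = \frac{1}{21} \approx 0.047619$)
$\left(\frac{76}{-38 - 6} + \frac{44}{49}\right) \left(x + 66\right) = \left(\frac{76}{-38 - 6} + \frac{44}{49}\right) \left(\frac{1}{21} + 66\right) = \left(\frac{76}{-38 - 6} + 44 \cdot \frac{1}{49}\right) \frac{1387}{21} = \left(\frac{76}{-44} + \frac{44}{49}\right) \frac{1387}{21} = \left(76 \left(- \frac{1}{44}\right) + \frac{44}{49}\right) \frac{1387}{21} = \left(- \frac{19}{11} + \frac{44}{49}\right) \frac{1387}{21} = \left(- \frac{447}{539}\right) \frac{1387}{21} = - \frac{206663}{3773}$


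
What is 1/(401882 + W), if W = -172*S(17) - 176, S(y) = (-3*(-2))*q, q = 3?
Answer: 1/398610 ≈ 2.5087e-6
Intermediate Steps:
S(y) = 18 (S(y) = -3*(-2)*3 = 6*3 = 18)
W = -3272 (W = -172*18 - 176 = -3096 - 176 = -3272)
1/(401882 + W) = 1/(401882 - 3272) = 1/398610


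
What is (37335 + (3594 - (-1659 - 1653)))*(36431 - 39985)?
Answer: -157232514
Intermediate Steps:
(37335 + (3594 - (-1659 - 1653)))*(36431 - 39985) = (37335 + (3594 - 1*(-3312)))*(-3554) = (37335 + (3594 + 3312))*(-3554) = (37335 + 6906)*(-3554) = 44241*(-3554) = -157232514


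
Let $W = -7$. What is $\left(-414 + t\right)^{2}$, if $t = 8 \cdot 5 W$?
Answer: $481636$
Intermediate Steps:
$t = -280$ ($t = 8 \cdot 5 \left(-7\right) = 40 \left(-7\right) = -280$)
$\left(-414 + t\right)^{2} = \left(-414 - 280\right)^{2} = \left(-694\right)^{2} = 481636$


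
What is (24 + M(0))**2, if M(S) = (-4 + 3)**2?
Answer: 625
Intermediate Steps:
M(S) = 1 (M(S) = (-1)**2 = 1)
(24 + M(0))**2 = (24 + 1)**2 = 25**2 = 625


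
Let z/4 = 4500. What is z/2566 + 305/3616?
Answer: 32935315/4639328 ≈ 7.0992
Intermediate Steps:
z = 18000 (z = 4*4500 = 18000)
z/2566 + 305/3616 = 18000/2566 + 305/3616 = 18000*(1/2566) + 305*(1/3616) = 9000/1283 + 305/3616 = 32935315/4639328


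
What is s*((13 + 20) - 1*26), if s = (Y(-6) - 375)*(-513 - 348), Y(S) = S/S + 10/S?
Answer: 2264143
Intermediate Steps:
Y(S) = 1 + 10/S
s = 323449 (s = ((10 - 6)/(-6) - 375)*(-513 - 348) = (-1/6*4 - 375)*(-861) = (-2/3 - 375)*(-861) = -1127/3*(-861) = 323449)
s*((13 + 20) - 1*26) = 323449*((13 + 20) - 1*26) = 323449*(33 - 26) = 323449*7 = 2264143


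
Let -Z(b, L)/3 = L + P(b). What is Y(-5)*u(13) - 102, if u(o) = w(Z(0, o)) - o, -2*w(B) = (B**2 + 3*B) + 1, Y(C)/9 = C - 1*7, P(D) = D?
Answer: 77172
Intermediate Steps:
Z(b, L) = -3*L - 3*b (Z(b, L) = -3*(L + b) = -3*L - 3*b)
Y(C) = -63 + 9*C (Y(C) = 9*(C - 1*7) = 9*(C - 7) = 9*(-7 + C) = -63 + 9*C)
w(B) = -1/2 - 3*B/2 - B**2/2 (w(B) = -((B**2 + 3*B) + 1)/2 = -(1 + B**2 + 3*B)/2 = -1/2 - 3*B/2 - B**2/2)
u(o) = -1/2 - 9*o**2/2 + 7*o/2 (u(o) = (-1/2 - 3*(-3*o - 3*0)/2 - (-3*o - 3*0)**2/2) - o = (-1/2 - 3*(-3*o + 0)/2 - (-3*o + 0)**2/2) - o = (-1/2 - (-9)*o/2 - 9*o**2/2) - o = (-1/2 + 9*o/2 - 9*o**2/2) - o = (-1/2 - 9*o**2/2 + 9*o/2) - o = -1/2 - 9*o**2/2 + 7*o/2)
Y(-5)*u(13) - 102 = (-63 + 9*(-5))*(-1/2 - 9/2*13**2 + (7/2)*13) - 102 = (-63 - 45)*(-1/2 - 9/2*169 + 91/2) - 102 = -108*(-1/2 - 1521/2 + 91/2) - 102 = -108*(-1431/2) - 102 = 77274 - 102 = 77172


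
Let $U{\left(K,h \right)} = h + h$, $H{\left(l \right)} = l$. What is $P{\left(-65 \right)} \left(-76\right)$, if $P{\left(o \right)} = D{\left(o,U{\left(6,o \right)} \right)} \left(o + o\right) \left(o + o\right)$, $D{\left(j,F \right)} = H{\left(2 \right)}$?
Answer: $-2568800$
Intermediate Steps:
$U{\left(K,h \right)} = 2 h$
$D{\left(j,F \right)} = 2$
$P{\left(o \right)} = 8 o^{2}$ ($P{\left(o \right)} = 2 \left(o + o\right) \left(o + o\right) = 2 \cdot 2 o 2 o = 2 \cdot 4 o^{2} = 8 o^{2}$)
$P{\left(-65 \right)} \left(-76\right) = 8 \left(-65\right)^{2} \left(-76\right) = 8 \cdot 4225 \left(-76\right) = 33800 \left(-76\right) = -2568800$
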